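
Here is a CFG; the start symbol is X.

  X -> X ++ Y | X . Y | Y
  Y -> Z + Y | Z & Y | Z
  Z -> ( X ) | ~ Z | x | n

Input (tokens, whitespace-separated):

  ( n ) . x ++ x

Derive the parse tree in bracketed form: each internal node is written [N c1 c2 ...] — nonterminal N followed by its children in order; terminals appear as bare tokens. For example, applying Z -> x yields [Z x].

[X [X [X [Y [Z ( [X [Y [Z n]]] )]]] . [Y [Z x]]] ++ [Y [Z x]]]

X
X ++ Y
X . Y ++ Y
Y . Y ++ Y
Z . Y ++ Y
( X ) . Y ++ Y
( Y ) . Y ++ Y
( Z ) . Y ++ Y
( n ) . Y ++ Y
( n ) . Z ++ Y
( n ) . x ++ Y
( n ) . x ++ Z
( n ) . x ++ x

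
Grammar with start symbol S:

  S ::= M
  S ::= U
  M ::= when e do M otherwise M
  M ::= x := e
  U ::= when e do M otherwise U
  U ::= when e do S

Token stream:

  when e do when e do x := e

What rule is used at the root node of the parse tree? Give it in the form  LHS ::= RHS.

S ::= U

[S [U when e do [S [U when e do [S [M x := e]]]]]]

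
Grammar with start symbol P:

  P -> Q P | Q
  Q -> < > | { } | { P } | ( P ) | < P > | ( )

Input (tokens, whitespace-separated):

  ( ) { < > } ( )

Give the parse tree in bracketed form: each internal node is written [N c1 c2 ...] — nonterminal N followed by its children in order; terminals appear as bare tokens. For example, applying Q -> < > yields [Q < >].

[P [Q ( )] [P [Q { [P [Q < >]] }] [P [Q ( )]]]]

P
Q P
( ) P
( ) Q P
( ) { P } P
( ) { Q } P
( ) { < > } P
( ) { < > } Q
( ) { < > } ( )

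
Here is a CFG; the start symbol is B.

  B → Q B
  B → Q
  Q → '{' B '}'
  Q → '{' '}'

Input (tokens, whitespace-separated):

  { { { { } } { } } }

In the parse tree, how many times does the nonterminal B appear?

[B [Q { [B [Q { [B [Q { [B [Q { }]] }] [B [Q { }]]] }]] }]]

5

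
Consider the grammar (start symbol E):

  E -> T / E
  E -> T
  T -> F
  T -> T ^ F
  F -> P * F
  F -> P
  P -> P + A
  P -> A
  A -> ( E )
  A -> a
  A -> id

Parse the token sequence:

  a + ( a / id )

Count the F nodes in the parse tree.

[E [T [F [P [P [A a]] + [A ( [E [T [F [P [A a]]]] / [E [T [F [P [A id]]]]]] )]]]]]

3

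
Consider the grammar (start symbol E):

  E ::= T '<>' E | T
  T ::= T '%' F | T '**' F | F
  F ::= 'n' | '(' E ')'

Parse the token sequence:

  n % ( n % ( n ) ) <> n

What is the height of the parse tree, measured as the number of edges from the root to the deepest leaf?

9

[E [T [T [F n]] % [F ( [E [T [T [F n]] % [F ( [E [T [F n]]] )]]] )]] <> [E [T [F n]]]]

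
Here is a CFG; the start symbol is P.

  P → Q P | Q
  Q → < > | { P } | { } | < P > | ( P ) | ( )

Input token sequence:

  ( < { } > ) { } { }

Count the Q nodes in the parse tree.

[P [Q ( [P [Q < [P [Q { }]] >]] )] [P [Q { }] [P [Q { }]]]]

5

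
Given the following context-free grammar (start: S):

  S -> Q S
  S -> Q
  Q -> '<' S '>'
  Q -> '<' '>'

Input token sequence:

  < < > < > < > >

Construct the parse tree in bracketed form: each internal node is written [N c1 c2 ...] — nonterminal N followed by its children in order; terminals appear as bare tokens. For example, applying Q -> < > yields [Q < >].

S
Q
< S >
< Q S >
< < > S >
< < > Q S >
< < > < > S >
< < > < > Q >
< < > < > < > >

[S [Q < [S [Q < >] [S [Q < >] [S [Q < >]]]] >]]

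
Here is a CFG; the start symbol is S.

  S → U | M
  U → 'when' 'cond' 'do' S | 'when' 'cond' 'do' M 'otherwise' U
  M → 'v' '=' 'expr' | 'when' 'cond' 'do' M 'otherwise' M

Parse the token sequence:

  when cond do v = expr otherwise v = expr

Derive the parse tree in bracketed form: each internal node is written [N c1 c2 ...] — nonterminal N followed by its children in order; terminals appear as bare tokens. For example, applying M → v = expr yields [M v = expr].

[S [M when cond do [M v = expr] otherwise [M v = expr]]]

S
M
when cond do M otherwise M
when cond do v = expr otherwise M
when cond do v = expr otherwise v = expr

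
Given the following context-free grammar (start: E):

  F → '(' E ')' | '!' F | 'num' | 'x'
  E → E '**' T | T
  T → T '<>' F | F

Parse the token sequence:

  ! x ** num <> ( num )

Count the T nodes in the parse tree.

[E [E [T [F ! [F x]]]] ** [T [T [F num]] <> [F ( [E [T [F num]]] )]]]

4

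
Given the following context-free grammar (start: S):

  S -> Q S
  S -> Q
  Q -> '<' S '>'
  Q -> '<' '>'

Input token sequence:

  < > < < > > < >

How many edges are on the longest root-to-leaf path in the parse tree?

[S [Q < >] [S [Q < [S [Q < >]] >] [S [Q < >]]]]

5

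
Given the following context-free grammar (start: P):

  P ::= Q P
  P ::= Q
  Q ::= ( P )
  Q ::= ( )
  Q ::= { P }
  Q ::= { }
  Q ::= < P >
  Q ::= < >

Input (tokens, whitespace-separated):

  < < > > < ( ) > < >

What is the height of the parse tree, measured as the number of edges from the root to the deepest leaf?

[P [Q < [P [Q < >]] >] [P [Q < [P [Q ( )]] >] [P [Q < >]]]]

5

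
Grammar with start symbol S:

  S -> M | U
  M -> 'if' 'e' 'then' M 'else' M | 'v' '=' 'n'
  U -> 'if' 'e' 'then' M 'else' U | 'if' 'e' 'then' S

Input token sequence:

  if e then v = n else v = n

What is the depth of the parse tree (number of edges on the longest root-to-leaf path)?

[S [M if e then [M v = n] else [M v = n]]]

3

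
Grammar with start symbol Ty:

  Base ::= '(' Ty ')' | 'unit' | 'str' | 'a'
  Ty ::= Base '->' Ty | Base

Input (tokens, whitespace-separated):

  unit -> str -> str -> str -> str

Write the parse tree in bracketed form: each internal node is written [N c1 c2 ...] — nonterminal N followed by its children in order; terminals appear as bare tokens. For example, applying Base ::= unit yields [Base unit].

Ty
Base -> Ty
unit -> Ty
unit -> Base -> Ty
unit -> str -> Ty
unit -> str -> Base -> Ty
unit -> str -> str -> Ty
unit -> str -> str -> Base -> Ty
unit -> str -> str -> str -> Ty
unit -> str -> str -> str -> Base
unit -> str -> str -> str -> str

[Ty [Base unit] -> [Ty [Base str] -> [Ty [Base str] -> [Ty [Base str] -> [Ty [Base str]]]]]]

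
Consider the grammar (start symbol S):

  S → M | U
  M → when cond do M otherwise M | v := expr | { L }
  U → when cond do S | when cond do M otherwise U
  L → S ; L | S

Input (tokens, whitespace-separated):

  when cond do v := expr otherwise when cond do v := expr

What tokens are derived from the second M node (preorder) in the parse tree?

v := expr

[S [U when cond do [M v := expr] otherwise [U when cond do [S [M v := expr]]]]]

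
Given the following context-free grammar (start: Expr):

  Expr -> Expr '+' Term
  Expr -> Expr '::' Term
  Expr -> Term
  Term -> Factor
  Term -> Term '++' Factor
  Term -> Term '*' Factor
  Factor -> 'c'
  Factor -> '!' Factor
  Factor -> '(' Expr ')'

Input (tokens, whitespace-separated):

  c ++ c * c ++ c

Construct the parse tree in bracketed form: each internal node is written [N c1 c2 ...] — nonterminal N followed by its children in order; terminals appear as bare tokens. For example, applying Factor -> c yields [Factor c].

Expr
Term
Term ++ Factor
Term * Factor ++ Factor
Term ++ Factor * Factor ++ Factor
Factor ++ Factor * Factor ++ Factor
c ++ Factor * Factor ++ Factor
c ++ c * Factor ++ Factor
c ++ c * c ++ Factor
c ++ c * c ++ c

[Expr [Term [Term [Term [Term [Factor c]] ++ [Factor c]] * [Factor c]] ++ [Factor c]]]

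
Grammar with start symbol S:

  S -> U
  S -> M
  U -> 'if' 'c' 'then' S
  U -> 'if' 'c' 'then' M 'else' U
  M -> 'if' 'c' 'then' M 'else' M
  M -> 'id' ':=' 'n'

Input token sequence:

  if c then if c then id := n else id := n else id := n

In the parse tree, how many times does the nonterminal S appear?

[S [M if c then [M if c then [M id := n] else [M id := n]] else [M id := n]]]

1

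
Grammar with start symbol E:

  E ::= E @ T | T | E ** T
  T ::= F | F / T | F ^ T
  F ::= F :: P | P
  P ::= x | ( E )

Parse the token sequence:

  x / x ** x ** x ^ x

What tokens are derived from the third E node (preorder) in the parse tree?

[E [E [E [T [F [P x]] / [T [F [P x]]]]] ** [T [F [P x]]]] ** [T [F [P x]] ^ [T [F [P x]]]]]

x / x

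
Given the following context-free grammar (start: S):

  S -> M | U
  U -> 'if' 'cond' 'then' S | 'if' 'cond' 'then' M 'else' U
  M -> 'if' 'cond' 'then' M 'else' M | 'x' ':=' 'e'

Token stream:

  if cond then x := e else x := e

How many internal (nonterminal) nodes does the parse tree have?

4

[S [M if cond then [M x := e] else [M x := e]]]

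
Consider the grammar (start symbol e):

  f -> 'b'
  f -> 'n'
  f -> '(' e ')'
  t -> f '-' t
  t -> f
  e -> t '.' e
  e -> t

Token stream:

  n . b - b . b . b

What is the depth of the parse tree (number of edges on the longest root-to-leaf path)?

[e [t [f n]] . [e [t [f b] - [t [f b]]] . [e [t [f b]] . [e [t [f b]]]]]]

6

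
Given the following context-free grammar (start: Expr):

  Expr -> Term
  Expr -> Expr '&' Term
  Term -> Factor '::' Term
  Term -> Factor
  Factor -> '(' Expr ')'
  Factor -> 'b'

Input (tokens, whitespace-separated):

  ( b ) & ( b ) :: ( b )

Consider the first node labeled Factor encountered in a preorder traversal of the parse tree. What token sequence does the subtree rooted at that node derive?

[Expr [Expr [Term [Factor ( [Expr [Term [Factor b]]] )]]] & [Term [Factor ( [Expr [Term [Factor b]]] )] :: [Term [Factor ( [Expr [Term [Factor b]]] )]]]]

( b )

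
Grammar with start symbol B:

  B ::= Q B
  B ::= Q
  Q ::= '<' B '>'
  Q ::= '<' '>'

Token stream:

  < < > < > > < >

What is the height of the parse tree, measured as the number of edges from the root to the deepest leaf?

[B [Q < [B [Q < >] [B [Q < >]]] >] [B [Q < >]]]

5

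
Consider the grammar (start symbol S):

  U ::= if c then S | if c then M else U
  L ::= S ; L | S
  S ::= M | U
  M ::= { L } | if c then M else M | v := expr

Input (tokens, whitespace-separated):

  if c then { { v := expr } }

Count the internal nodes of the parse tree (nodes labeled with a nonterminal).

[S [U if c then [S [M { [L [S [M { [L [S [M v := expr]]] }]]] }]]]]

10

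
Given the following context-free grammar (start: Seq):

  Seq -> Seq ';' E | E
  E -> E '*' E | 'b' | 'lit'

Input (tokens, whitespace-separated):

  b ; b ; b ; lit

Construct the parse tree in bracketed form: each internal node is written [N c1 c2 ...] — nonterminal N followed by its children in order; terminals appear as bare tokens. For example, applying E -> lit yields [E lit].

Seq
Seq ; E
Seq ; E ; E
Seq ; E ; E ; E
E ; E ; E ; E
b ; E ; E ; E
b ; b ; E ; E
b ; b ; b ; E
b ; b ; b ; lit

[Seq [Seq [Seq [Seq [E b]] ; [E b]] ; [E b]] ; [E lit]]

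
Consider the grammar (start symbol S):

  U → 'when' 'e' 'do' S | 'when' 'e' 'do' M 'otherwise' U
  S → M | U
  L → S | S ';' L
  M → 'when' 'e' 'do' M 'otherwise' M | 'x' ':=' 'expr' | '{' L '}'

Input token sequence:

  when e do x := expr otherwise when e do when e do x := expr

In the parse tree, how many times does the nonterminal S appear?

3

[S [U when e do [M x := expr] otherwise [U when e do [S [U when e do [S [M x := expr]]]]]]]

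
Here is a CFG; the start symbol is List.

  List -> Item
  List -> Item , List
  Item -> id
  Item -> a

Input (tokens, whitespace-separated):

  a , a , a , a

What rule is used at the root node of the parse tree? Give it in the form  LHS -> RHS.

List -> Item , List

[List [Item a] , [List [Item a] , [List [Item a] , [List [Item a]]]]]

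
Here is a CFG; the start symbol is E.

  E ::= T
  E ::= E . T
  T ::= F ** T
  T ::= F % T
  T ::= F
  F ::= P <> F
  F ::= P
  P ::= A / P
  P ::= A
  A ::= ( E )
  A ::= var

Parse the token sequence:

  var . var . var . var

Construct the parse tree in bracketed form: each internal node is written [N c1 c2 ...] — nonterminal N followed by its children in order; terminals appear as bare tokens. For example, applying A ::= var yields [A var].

E
E . T
E . T . T
E . T . T . T
T . T . T . T
F . T . T . T
P . T . T . T
A . T . T . T
var . T . T . T
var . F . T . T
var . P . T . T
var . A . T . T
var . var . T . T
var . var . F . T
var . var . P . T
var . var . A . T
var . var . var . T
var . var . var . F
var . var . var . P
var . var . var . A
var . var . var . var

[E [E [E [E [T [F [P [A var]]]]] . [T [F [P [A var]]]]] . [T [F [P [A var]]]]] . [T [F [P [A var]]]]]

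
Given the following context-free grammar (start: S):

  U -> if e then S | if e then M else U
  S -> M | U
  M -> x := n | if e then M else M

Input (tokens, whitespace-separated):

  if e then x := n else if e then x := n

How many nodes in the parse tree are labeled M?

2

[S [U if e then [M x := n] else [U if e then [S [M x := n]]]]]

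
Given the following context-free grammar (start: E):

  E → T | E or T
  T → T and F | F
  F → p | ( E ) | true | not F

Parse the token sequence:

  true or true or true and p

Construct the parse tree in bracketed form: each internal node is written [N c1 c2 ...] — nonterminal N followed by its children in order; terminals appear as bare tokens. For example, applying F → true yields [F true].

[E [E [E [T [F true]]] or [T [F true]]] or [T [T [F true]] and [F p]]]

E
E or T
E or T or T
T or T or T
F or T or T
true or T or T
true or F or T
true or true or T
true or true or T and F
true or true or F and F
true or true or true and F
true or true or true and p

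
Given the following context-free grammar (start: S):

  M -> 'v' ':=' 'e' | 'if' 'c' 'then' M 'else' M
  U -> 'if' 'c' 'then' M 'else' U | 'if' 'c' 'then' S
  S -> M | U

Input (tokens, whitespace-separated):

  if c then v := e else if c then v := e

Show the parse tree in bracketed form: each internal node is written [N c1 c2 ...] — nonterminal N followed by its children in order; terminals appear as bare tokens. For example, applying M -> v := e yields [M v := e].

[S [U if c then [M v := e] else [U if c then [S [M v := e]]]]]

S
U
if c then M else U
if c then v := e else U
if c then v := e else if c then S
if c then v := e else if c then M
if c then v := e else if c then v := e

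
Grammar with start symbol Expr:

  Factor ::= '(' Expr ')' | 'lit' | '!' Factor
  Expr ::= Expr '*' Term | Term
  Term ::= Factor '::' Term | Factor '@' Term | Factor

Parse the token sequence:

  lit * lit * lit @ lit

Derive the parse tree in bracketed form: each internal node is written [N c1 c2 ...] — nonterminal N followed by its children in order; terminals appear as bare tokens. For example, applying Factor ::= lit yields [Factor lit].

Expr
Expr * Term
Expr * Term * Term
Term * Term * Term
Factor * Term * Term
lit * Term * Term
lit * Factor * Term
lit * lit * Term
lit * lit * Factor @ Term
lit * lit * lit @ Term
lit * lit * lit @ Factor
lit * lit * lit @ lit

[Expr [Expr [Expr [Term [Factor lit]]] * [Term [Factor lit]]] * [Term [Factor lit] @ [Term [Factor lit]]]]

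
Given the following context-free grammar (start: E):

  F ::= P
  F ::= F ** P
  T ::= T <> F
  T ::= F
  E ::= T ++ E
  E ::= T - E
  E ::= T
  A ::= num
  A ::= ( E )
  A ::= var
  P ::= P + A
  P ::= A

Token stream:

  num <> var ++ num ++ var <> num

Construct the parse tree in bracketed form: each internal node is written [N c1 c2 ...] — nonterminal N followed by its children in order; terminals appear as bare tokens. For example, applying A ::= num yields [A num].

E
T ++ E
T <> F ++ E
F <> F ++ E
P <> F ++ E
A <> F ++ E
num <> F ++ E
num <> P ++ E
num <> A ++ E
num <> var ++ E
num <> var ++ T ++ E
num <> var ++ F ++ E
num <> var ++ P ++ E
num <> var ++ A ++ E
num <> var ++ num ++ E
num <> var ++ num ++ T
num <> var ++ num ++ T <> F
num <> var ++ num ++ F <> F
num <> var ++ num ++ P <> F
num <> var ++ num ++ A <> F
num <> var ++ num ++ var <> F
num <> var ++ num ++ var <> P
num <> var ++ num ++ var <> A
num <> var ++ num ++ var <> num

[E [T [T [F [P [A num]]]] <> [F [P [A var]]]] ++ [E [T [F [P [A num]]]] ++ [E [T [T [F [P [A var]]]] <> [F [P [A num]]]]]]]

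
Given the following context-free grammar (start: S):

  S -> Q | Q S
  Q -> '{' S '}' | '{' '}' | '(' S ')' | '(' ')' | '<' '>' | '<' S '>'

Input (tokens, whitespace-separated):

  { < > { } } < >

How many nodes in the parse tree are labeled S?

[S [Q { [S [Q < >] [S [Q { }]]] }] [S [Q < >]]]

4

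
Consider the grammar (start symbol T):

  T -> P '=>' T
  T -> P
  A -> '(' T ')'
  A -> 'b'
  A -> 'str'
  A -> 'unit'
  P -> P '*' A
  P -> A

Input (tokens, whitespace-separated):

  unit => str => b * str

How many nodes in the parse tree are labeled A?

4

[T [P [A unit]] => [T [P [A str]] => [T [P [P [A b]] * [A str]]]]]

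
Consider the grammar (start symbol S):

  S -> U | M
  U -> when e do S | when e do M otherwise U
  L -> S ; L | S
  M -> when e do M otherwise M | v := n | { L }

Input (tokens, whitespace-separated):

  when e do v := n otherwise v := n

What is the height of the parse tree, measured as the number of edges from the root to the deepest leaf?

[S [M when e do [M v := n] otherwise [M v := n]]]

3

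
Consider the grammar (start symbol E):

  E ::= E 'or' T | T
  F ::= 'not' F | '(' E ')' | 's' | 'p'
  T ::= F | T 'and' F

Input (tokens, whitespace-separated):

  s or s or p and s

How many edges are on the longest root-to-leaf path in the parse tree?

5

[E [E [E [T [F s]]] or [T [F s]]] or [T [T [F p]] and [F s]]]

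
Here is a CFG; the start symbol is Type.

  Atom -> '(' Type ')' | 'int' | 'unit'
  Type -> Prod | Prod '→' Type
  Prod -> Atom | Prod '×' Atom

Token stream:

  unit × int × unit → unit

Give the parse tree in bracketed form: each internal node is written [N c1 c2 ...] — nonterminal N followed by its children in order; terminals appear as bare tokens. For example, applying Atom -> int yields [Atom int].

[Type [Prod [Prod [Prod [Atom unit]] × [Atom int]] × [Atom unit]] → [Type [Prod [Atom unit]]]]

Type
Prod → Type
Prod × Atom → Type
Prod × Atom × Atom → Type
Atom × Atom × Atom → Type
unit × Atom × Atom → Type
unit × int × Atom → Type
unit × int × unit → Type
unit × int × unit → Prod
unit × int × unit → Atom
unit × int × unit → unit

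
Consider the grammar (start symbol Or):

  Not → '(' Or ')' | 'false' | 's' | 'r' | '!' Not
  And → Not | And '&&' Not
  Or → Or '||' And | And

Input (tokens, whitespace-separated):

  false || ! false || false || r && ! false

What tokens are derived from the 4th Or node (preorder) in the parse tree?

[Or [Or [Or [Or [And [Not false]]] || [And [Not ! [Not false]]]] || [And [Not false]]] || [And [And [Not r]] && [Not ! [Not false]]]]

false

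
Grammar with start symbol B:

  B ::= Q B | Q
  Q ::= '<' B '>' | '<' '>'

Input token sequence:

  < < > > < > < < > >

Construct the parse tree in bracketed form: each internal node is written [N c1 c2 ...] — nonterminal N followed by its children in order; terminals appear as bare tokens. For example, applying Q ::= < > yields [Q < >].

B
Q B
< B > B
< Q > B
< < > > B
< < > > Q B
< < > > < > B
< < > > < > Q
< < > > < > < B >
< < > > < > < Q >
< < > > < > < < > >

[B [Q < [B [Q < >]] >] [B [Q < >] [B [Q < [B [Q < >]] >]]]]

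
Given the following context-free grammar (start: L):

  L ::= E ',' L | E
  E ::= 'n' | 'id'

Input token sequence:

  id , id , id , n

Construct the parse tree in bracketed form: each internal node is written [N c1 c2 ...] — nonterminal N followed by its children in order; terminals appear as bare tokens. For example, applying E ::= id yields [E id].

[L [E id] , [L [E id] , [L [E id] , [L [E n]]]]]

L
E , L
id , L
id , E , L
id , id , L
id , id , E , L
id , id , id , L
id , id , id , E
id , id , id , n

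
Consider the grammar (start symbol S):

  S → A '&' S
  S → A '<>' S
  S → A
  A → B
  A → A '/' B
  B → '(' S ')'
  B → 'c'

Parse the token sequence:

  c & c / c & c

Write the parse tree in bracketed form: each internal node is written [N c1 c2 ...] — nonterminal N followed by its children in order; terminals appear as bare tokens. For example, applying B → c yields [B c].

S
A & S
B & S
c & S
c & A & S
c & A / B & S
c & B / B & S
c & c / B & S
c & c / c & S
c & c / c & A
c & c / c & B
c & c / c & c

[S [A [B c]] & [S [A [A [B c]] / [B c]] & [S [A [B c]]]]]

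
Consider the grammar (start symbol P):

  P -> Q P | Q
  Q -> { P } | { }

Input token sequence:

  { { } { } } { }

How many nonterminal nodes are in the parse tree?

[P [Q { [P [Q { }] [P [Q { }]]] }] [P [Q { }]]]

8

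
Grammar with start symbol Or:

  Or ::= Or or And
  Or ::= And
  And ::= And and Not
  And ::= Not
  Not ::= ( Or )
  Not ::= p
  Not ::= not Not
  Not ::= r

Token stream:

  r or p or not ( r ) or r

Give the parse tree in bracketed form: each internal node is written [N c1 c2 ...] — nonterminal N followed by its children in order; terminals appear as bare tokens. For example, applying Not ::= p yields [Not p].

Or
Or or And
Or or And or And
Or or And or And or And
And or And or And or And
Not or And or And or And
r or And or And or And
r or Not or And or And
r or p or And or And
r or p or Not or And
r or p or not Not or And
r or p or not ( Or ) or And
r or p or not ( And ) or And
r or p or not ( Not ) or And
r or p or not ( r ) or And
r or p or not ( r ) or Not
r or p or not ( r ) or r

[Or [Or [Or [Or [And [Not r]]] or [And [Not p]]] or [And [Not not [Not ( [Or [And [Not r]]] )]]]] or [And [Not r]]]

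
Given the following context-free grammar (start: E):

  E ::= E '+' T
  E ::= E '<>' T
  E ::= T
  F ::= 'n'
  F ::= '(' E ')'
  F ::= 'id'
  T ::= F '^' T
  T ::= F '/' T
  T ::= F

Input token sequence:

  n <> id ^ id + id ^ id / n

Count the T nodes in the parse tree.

[E [E [E [T [F n]]] <> [T [F id] ^ [T [F id]]]] + [T [F id] ^ [T [F id] / [T [F n]]]]]

6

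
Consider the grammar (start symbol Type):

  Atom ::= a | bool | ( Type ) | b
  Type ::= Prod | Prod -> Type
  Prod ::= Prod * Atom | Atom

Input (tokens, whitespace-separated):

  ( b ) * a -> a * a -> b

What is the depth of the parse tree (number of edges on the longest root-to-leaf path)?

7

[Type [Prod [Prod [Atom ( [Type [Prod [Atom b]]] )]] * [Atom a]] -> [Type [Prod [Prod [Atom a]] * [Atom a]] -> [Type [Prod [Atom b]]]]]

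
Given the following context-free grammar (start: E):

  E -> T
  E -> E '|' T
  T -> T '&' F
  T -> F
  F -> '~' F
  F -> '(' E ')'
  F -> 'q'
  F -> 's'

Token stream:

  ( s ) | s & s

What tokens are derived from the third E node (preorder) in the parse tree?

s

[E [E [T [F ( [E [T [F s]]] )]]] | [T [T [F s]] & [F s]]]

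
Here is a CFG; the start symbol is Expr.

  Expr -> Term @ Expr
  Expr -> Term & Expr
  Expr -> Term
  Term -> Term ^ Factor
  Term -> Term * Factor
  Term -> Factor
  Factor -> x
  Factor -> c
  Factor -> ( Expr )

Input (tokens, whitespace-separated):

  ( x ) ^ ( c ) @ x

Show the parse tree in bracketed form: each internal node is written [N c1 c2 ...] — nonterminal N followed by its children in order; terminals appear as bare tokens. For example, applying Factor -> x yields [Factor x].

[Expr [Term [Term [Factor ( [Expr [Term [Factor x]]] )]] ^ [Factor ( [Expr [Term [Factor c]]] )]] @ [Expr [Term [Factor x]]]]

Expr
Term @ Expr
Term ^ Factor @ Expr
Factor ^ Factor @ Expr
( Expr ) ^ Factor @ Expr
( Term ) ^ Factor @ Expr
( Factor ) ^ Factor @ Expr
( x ) ^ Factor @ Expr
( x ) ^ ( Expr ) @ Expr
( x ) ^ ( Term ) @ Expr
( x ) ^ ( Factor ) @ Expr
( x ) ^ ( c ) @ Expr
( x ) ^ ( c ) @ Term
( x ) ^ ( c ) @ Factor
( x ) ^ ( c ) @ x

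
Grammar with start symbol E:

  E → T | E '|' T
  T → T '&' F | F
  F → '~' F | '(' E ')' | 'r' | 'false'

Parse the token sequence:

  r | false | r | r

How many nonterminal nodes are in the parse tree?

[E [E [E [E [T [F r]]] | [T [F false]]] | [T [F r]]] | [T [F r]]]

12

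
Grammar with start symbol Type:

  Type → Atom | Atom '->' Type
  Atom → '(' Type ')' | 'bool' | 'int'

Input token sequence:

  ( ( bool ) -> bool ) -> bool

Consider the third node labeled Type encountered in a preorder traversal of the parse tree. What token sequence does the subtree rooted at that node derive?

bool

[Type [Atom ( [Type [Atom ( [Type [Atom bool]] )] -> [Type [Atom bool]]] )] -> [Type [Atom bool]]]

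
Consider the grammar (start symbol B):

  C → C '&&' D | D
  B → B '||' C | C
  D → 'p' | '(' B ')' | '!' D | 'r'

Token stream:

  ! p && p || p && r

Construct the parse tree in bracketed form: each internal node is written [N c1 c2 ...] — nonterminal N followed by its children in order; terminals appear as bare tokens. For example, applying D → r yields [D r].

[B [B [C [C [D ! [D p]]] && [D p]]] || [C [C [D p]] && [D r]]]

B
B || C
C || C
C && D || C
D && D || C
! D && D || C
! p && D || C
! p && p || C
! p && p || C && D
! p && p || D && D
! p && p || p && D
! p && p || p && r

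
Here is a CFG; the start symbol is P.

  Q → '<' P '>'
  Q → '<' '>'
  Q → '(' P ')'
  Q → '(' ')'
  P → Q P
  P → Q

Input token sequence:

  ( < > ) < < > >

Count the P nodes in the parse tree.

4

[P [Q ( [P [Q < >]] )] [P [Q < [P [Q < >]] >]]]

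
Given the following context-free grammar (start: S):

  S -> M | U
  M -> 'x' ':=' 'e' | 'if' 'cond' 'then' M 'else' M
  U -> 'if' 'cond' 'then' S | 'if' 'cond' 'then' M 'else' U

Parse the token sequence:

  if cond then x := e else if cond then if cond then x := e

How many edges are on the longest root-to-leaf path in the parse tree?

[S [U if cond then [M x := e] else [U if cond then [S [U if cond then [S [M x := e]]]]]]]

7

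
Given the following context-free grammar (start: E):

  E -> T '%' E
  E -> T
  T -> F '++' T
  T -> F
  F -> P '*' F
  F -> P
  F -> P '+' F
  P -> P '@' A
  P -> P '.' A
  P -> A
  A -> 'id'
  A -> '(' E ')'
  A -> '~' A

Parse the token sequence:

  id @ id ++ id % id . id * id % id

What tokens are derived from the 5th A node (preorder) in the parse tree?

[E [T [F [P [P [A id]] @ [A id]]] ++ [T [F [P [A id]]]]] % [E [T [F [P [P [A id]] . [A id]] * [F [P [A id]]]]] % [E [T [F [P [A id]]]]]]]

id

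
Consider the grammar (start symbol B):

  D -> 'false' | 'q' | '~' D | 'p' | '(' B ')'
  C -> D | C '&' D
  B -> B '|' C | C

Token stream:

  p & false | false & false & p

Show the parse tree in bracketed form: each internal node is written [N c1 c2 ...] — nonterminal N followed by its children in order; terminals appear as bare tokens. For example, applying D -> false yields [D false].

[B [B [C [C [D p]] & [D false]]] | [C [C [C [D false]] & [D false]] & [D p]]]

B
B | C
C | C
C & D | C
D & D | C
p & D | C
p & false | C
p & false | C & D
p & false | C & D & D
p & false | D & D & D
p & false | false & D & D
p & false | false & false & D
p & false | false & false & p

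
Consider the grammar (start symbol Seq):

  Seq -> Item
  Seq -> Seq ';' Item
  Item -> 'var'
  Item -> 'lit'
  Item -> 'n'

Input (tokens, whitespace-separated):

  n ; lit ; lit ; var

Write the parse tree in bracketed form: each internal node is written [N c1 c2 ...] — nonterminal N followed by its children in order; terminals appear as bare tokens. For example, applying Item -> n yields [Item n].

Seq
Seq ; Item
Seq ; Item ; Item
Seq ; Item ; Item ; Item
Item ; Item ; Item ; Item
n ; Item ; Item ; Item
n ; lit ; Item ; Item
n ; lit ; lit ; Item
n ; lit ; lit ; var

[Seq [Seq [Seq [Seq [Item n]] ; [Item lit]] ; [Item lit]] ; [Item var]]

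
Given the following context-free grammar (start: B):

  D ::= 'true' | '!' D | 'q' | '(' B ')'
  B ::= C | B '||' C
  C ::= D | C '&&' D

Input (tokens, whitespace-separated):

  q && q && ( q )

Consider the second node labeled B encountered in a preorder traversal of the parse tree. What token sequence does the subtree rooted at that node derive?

[B [C [C [C [D q]] && [D q]] && [D ( [B [C [D q]]] )]]]

q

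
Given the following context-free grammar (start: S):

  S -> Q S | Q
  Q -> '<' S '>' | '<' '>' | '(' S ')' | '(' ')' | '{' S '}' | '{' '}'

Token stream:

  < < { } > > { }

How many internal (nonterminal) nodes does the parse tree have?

[S [Q < [S [Q < [S [Q { }]] >]] >] [S [Q { }]]]

8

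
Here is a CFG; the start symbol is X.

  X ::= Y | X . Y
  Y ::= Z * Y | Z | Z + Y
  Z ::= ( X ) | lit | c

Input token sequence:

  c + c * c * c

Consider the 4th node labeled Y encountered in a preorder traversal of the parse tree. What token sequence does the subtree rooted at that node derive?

c

[X [Y [Z c] + [Y [Z c] * [Y [Z c] * [Y [Z c]]]]]]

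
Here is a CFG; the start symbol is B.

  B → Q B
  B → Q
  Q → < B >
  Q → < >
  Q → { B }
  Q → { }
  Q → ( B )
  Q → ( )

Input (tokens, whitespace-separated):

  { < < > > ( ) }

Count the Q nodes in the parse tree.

4

[B [Q { [B [Q < [B [Q < >]] >] [B [Q ( )]]] }]]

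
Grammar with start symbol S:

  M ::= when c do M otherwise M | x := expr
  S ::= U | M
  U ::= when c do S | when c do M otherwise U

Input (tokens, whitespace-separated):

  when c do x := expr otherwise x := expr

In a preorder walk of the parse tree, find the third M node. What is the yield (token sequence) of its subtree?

[S [M when c do [M x := expr] otherwise [M x := expr]]]

x := expr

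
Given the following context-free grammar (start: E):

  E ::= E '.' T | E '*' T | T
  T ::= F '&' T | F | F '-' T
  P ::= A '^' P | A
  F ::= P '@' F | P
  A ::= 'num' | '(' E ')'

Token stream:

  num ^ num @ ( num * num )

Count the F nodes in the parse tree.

[E [T [F [P [A num] ^ [P [A num]]] @ [F [P [A ( [E [E [T [F [P [A num]]]]] * [T [F [P [A num]]]]] )]]]]]]

4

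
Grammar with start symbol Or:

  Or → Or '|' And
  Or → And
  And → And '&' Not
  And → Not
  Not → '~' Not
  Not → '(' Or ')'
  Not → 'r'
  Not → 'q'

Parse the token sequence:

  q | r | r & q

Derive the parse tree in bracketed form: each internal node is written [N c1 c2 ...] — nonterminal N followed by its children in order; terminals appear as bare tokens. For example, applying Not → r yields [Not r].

Or
Or | And
Or | And | And
And | And | And
Not | And | And
q | And | And
q | Not | And
q | r | And
q | r | And & Not
q | r | Not & Not
q | r | r & Not
q | r | r & q

[Or [Or [Or [And [Not q]]] | [And [Not r]]] | [And [And [Not r]] & [Not q]]]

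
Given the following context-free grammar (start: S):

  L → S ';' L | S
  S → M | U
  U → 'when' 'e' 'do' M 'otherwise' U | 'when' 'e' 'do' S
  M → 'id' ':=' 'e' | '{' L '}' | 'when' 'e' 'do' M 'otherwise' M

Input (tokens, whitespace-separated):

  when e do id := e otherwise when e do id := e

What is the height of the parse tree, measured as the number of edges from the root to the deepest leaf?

[S [U when e do [M id := e] otherwise [U when e do [S [M id := e]]]]]

5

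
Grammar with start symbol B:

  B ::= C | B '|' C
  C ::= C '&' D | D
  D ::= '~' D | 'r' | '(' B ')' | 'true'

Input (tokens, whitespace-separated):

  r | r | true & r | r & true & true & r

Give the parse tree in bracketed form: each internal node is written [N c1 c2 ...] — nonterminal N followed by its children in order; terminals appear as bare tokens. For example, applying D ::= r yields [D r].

[B [B [B [B [C [D r]]] | [C [D r]]] | [C [C [D true]] & [D r]]] | [C [C [C [C [D r]] & [D true]] & [D true]] & [D r]]]

B
B | C
B | C | C
B | C | C | C
C | C | C | C
D | C | C | C
r | C | C | C
r | D | C | C
r | r | C | C
r | r | C & D | C
r | r | D & D | C
r | r | true & D | C
r | r | true & r | C
r | r | true & r | C & D
r | r | true & r | C & D & D
r | r | true & r | C & D & D & D
r | r | true & r | D & D & D & D
r | r | true & r | r & D & D & D
r | r | true & r | r & true & D & D
r | r | true & r | r & true & true & D
r | r | true & r | r & true & true & r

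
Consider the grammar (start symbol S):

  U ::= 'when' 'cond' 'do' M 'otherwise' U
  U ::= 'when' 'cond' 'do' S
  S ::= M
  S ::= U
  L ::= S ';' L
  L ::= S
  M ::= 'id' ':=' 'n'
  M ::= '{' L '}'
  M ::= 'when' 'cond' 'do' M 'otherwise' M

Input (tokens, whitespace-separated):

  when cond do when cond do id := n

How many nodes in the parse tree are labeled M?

1

[S [U when cond do [S [U when cond do [S [M id := n]]]]]]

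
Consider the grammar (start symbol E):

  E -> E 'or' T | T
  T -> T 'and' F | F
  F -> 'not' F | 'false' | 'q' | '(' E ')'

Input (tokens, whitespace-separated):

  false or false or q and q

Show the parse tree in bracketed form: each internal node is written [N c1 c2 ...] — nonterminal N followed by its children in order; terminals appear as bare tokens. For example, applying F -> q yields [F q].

E
E or T
E or T or T
T or T or T
F or T or T
false or T or T
false or F or T
false or false or T
false or false or T and F
false or false or F and F
false or false or q and F
false or false or q and q

[E [E [E [T [F false]]] or [T [F false]]] or [T [T [F q]] and [F q]]]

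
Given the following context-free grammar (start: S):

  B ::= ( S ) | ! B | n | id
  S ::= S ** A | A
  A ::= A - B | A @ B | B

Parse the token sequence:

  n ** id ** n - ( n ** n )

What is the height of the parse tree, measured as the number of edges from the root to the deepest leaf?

[S [S [S [A [B n]]] ** [A [B id]]] ** [A [A [B n]] - [B ( [S [S [A [B n]]] ** [A [B n]]] )]]]

7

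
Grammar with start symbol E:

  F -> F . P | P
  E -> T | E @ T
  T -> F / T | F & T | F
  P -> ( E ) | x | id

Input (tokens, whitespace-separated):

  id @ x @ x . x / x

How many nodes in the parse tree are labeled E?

[E [E [E [T [F [P id]]]] @ [T [F [P x]]]] @ [T [F [F [P x]] . [P x]] / [T [F [P x]]]]]

3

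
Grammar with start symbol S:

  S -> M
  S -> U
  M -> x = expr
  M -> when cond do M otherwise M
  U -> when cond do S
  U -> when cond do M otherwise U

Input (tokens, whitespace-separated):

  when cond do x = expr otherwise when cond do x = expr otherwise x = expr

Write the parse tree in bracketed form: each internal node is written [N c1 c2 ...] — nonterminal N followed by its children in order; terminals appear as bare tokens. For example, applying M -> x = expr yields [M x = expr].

[S [M when cond do [M x = expr] otherwise [M when cond do [M x = expr] otherwise [M x = expr]]]]

S
M
when cond do M otherwise M
when cond do x = expr otherwise M
when cond do x = expr otherwise when cond do M otherwise M
when cond do x = expr otherwise when cond do x = expr otherwise M
when cond do x = expr otherwise when cond do x = expr otherwise x = expr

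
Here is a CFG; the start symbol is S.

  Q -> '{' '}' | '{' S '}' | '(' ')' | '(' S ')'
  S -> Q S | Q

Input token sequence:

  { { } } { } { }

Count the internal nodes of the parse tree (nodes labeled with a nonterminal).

8

[S [Q { [S [Q { }]] }] [S [Q { }] [S [Q { }]]]]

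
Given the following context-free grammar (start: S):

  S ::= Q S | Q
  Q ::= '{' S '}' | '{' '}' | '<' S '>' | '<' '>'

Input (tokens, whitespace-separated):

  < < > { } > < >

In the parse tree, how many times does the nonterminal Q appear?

[S [Q < [S [Q < >] [S [Q { }]]] >] [S [Q < >]]]

4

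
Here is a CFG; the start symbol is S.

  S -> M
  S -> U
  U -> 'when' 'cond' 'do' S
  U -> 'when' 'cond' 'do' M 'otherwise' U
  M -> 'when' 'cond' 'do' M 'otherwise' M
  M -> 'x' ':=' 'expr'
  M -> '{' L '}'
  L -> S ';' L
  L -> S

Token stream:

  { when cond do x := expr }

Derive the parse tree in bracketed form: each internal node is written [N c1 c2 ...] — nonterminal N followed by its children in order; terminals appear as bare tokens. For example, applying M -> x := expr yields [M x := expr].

[S [M { [L [S [U when cond do [S [M x := expr]]]]] }]]

S
M
{ L }
{ S }
{ U }
{ when cond do S }
{ when cond do M }
{ when cond do x := expr }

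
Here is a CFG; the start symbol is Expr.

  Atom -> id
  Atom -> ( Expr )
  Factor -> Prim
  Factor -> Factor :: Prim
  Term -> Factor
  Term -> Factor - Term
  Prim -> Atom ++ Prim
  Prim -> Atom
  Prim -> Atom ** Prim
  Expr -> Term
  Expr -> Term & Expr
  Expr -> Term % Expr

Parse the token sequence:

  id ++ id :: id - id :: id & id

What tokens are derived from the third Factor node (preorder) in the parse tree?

[Expr [Term [Factor [Factor [Prim [Atom id] ++ [Prim [Atom id]]]] :: [Prim [Atom id]]] - [Term [Factor [Factor [Prim [Atom id]]] :: [Prim [Atom id]]]]] & [Expr [Term [Factor [Prim [Atom id]]]]]]

id :: id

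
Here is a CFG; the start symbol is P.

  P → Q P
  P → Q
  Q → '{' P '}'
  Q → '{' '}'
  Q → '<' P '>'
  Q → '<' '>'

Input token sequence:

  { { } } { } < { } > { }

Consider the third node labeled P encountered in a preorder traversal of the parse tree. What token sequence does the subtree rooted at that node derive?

{ } < { } > { }

[P [Q { [P [Q { }]] }] [P [Q { }] [P [Q < [P [Q { }]] >] [P [Q { }]]]]]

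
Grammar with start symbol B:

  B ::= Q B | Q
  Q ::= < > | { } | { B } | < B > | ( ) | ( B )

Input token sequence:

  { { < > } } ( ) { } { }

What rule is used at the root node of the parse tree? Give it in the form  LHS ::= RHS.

[B [Q { [B [Q { [B [Q < >]] }]] }] [B [Q ( )] [B [Q { }] [B [Q { }]]]]]

B ::= Q B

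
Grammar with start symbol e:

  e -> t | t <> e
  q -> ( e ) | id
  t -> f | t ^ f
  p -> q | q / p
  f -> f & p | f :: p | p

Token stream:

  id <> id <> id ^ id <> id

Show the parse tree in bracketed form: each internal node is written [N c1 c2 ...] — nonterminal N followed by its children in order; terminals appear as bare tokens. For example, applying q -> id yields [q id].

[e [t [f [p [q id]]]] <> [e [t [f [p [q id]]]] <> [e [t [t [f [p [q id]]]] ^ [f [p [q id]]]] <> [e [t [f [p [q id]]]]]]]]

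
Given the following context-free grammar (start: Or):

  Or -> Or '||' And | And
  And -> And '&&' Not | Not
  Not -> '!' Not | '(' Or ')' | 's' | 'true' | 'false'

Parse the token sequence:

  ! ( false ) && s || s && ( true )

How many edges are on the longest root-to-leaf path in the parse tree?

9

[Or [Or [And [And [Not ! [Not ( [Or [And [Not false]]] )]]] && [Not s]]] || [And [And [Not s]] && [Not ( [Or [And [Not true]]] )]]]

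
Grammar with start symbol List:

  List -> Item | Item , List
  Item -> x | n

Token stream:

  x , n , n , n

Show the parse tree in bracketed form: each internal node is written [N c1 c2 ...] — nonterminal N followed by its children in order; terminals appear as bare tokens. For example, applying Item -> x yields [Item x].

List
Item , List
x , List
x , Item , List
x , n , List
x , n , Item , List
x , n , n , List
x , n , n , Item
x , n , n , n

[List [Item x] , [List [Item n] , [List [Item n] , [List [Item n]]]]]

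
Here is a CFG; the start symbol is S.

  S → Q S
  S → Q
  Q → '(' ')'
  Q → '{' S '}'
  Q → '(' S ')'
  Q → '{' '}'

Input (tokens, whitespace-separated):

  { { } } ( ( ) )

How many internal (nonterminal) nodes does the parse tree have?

8

[S [Q { [S [Q { }]] }] [S [Q ( [S [Q ( )]] )]]]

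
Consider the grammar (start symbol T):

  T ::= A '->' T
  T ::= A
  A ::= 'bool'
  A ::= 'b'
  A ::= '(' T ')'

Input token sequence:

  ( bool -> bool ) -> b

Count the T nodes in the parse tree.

4

[T [A ( [T [A bool] -> [T [A bool]]] )] -> [T [A b]]]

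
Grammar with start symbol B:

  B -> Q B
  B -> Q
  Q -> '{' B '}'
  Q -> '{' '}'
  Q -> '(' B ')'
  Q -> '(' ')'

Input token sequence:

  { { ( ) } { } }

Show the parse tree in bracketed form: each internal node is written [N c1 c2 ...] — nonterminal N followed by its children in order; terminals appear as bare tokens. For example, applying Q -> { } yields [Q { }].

[B [Q { [B [Q { [B [Q ( )]] }] [B [Q { }]]] }]]

B
Q
{ B }
{ Q B }
{ { B } B }
{ { Q } B }
{ { ( ) } B }
{ { ( ) } Q }
{ { ( ) } { } }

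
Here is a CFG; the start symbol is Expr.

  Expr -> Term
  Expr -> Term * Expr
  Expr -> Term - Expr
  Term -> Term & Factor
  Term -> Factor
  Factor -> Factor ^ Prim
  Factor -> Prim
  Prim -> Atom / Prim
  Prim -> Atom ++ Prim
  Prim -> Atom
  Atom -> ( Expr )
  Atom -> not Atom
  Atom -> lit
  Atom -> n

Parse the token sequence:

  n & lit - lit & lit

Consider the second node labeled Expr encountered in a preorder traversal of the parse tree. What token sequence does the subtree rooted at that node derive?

lit & lit

[Expr [Term [Term [Factor [Prim [Atom n]]]] & [Factor [Prim [Atom lit]]]] - [Expr [Term [Term [Factor [Prim [Atom lit]]]] & [Factor [Prim [Atom lit]]]]]]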